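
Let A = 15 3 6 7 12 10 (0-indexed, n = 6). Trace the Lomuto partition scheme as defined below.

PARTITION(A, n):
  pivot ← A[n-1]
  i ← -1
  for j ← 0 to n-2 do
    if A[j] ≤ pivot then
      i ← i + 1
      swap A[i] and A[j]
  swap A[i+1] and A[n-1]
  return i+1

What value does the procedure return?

pivot = A[5] = 10; i = -1
j=0: A[0]=15 > 10 → no swap
j=1: A[1]=3 ≤ 10 → i=0, swap A[0],A[1] → 3 15 6 7 12 10
j=2: A[2]=6 ≤ 10 → i=1, swap A[1],A[2] → 3 6 15 7 12 10
j=3: A[3]=7 ≤ 10 → i=2, swap A[2],A[3] → 3 6 7 15 12 10
j=4: A[4]=12 > 10 → no swap
final swap A[3],A[5] → 3 6 7 10 12 15; return 3

3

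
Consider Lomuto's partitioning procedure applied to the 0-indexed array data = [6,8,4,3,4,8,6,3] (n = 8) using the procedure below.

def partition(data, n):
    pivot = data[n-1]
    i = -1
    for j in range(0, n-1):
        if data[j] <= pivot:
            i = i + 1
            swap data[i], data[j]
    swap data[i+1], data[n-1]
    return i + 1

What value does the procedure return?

pivot = data[7] = 3; i = -1
j=0: data[0]=6 > 3 → no swap
j=1: data[1]=8 > 3 → no swap
j=2: data[2]=4 > 3 → no swap
j=3: data[3]=3 ≤ 3 → i=0, swap data[0],data[3] → [3,8,4,6,4,8,6,3]
j=4: data[4]=4 > 3 → no swap
j=5: data[5]=8 > 3 → no swap
j=6: data[6]=6 > 3 → no swap
final swap data[1],data[7] → [3,3,4,6,4,8,6,8]; return 1

1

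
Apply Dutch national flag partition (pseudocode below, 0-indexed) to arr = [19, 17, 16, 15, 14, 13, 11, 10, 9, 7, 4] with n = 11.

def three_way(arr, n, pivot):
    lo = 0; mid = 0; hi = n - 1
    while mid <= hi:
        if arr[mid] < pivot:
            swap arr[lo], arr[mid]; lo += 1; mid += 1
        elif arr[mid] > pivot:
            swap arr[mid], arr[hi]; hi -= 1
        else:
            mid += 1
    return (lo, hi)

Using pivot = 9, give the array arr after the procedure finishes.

[4, 7, 9, 14, 13, 11, 10, 15, 16, 17, 19]

pivot = 9; lo=0, mid=0, hi=10
arr[mid]=19>9: swap arr[0],arr[10]; hi=9 → [4, 17, 16, 15, 14, 13, 11, 10, 9, 7, 19]
arr[mid]=4<9: swap arr[0],arr[0]; lo=1,mid=1 → [4, 17, 16, 15, 14, 13, 11, 10, 9, 7, 19]
arr[mid]=17>9: swap arr[1],arr[9]; hi=8 → [4, 7, 16, 15, 14, 13, 11, 10, 9, 17, 19]
arr[mid]=7<9: swap arr[1],arr[1]; lo=2,mid=2 → [4, 7, 16, 15, 14, 13, 11, 10, 9, 17, 19]
arr[mid]=16>9: swap arr[2],arr[8]; hi=7 → [4, 7, 9, 15, 14, 13, 11, 10, 16, 17, 19]
arr[mid]=9=9: mid=3
arr[mid]=15>9: swap arr[3],arr[7]; hi=6 → [4, 7, 9, 10, 14, 13, 11, 15, 16, 17, 19]
arr[mid]=10>9: swap arr[3],arr[6]; hi=5 → [4, 7, 9, 11, 14, 13, 10, 15, 16, 17, 19]
arr[mid]=11>9: swap arr[3],arr[5]; hi=4 → [4, 7, 9, 13, 14, 11, 10, 15, 16, 17, 19]
arr[mid]=13>9: swap arr[3],arr[4]; hi=3 → [4, 7, 9, 14, 13, 11, 10, 15, 16, 17, 19]
arr[mid]=14>9: swap arr[3],arr[3]; hi=2 → [4, 7, 9, 14, 13, 11, 10, 15, 16, 17, 19]
end: lo=2, hi=2; arr = [4, 7, 9, 14, 13, 11, 10, 15, 16, 17, 19]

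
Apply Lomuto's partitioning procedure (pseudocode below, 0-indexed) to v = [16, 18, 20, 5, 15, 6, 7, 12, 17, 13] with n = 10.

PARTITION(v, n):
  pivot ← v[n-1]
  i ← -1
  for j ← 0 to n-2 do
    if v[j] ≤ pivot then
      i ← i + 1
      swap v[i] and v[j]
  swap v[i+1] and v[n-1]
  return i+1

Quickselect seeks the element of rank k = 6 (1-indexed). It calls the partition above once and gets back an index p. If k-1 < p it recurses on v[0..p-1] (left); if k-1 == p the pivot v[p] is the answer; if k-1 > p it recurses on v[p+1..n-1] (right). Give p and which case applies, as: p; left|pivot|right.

pivot=13, i=-1
j=0: 16>13, skip
j=1: 18>13, skip
j=2: 20>13, skip
j=3: 5≤13, i=0, swap(0,3) ⇒ [5, 18, 20, 16, 15, 6, 7, 12, 17, 13]
j=4: 15>13, skip
j=5: 6≤13, i=1, swap(1,5) ⇒ [5, 6, 20, 16, 15, 18, 7, 12, 17, 13]
j=6: 7≤13, i=2, swap(2,6) ⇒ [5, 6, 7, 16, 15, 18, 20, 12, 17, 13]
j=7: 12≤13, i=3, swap(3,7) ⇒ [5, 6, 7, 12, 15, 18, 20, 16, 17, 13]
j=8: 17>13, skip
swap(4,9) ⇒ [5, 6, 7, 12, 13, 18, 20, 16, 17, 15]; return 4
p = 4; k-1 = 5 > 4 ⇒ right

4; right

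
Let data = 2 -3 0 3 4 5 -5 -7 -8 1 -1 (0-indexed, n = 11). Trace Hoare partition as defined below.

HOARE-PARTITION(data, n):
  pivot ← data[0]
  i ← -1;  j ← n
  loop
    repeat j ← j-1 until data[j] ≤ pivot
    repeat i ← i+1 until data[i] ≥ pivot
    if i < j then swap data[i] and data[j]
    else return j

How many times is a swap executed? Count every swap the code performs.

4

pivot = data[0] = 2; i = -1, j = 11
j→10 (data[10]=-1≤2), i→0 (data[0]=2≥2); i<j, swap → -1 -3 0 3 4 5 -5 -7 -8 1 2
j→9 (data[9]=1≤2), i→3 (data[3]=3≥2); i<j, swap → -1 -3 0 1 4 5 -5 -7 -8 3 2
j→8 (data[8]=-8≤2), i→4 (data[4]=4≥2); i<j, swap → -1 -3 0 1 -8 5 -5 -7 4 3 2
j→7 (data[7]=-7≤2), i→5 (data[5]=5≥2); i<j, swap → -1 -3 0 1 -8 -7 -5 5 4 3 2
j→6, i→7; i≥j, return j=6. data = -1 -3 0 1 -8 -7 -5 5 4 3 2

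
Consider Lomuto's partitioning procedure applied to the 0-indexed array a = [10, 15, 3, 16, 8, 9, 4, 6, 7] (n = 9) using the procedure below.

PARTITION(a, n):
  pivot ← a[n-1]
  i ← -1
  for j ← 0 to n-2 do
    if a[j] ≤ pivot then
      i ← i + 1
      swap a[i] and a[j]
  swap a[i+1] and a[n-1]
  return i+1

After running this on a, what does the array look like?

[3, 4, 6, 7, 8, 9, 15, 10, 16]

pivot = a[8] = 7; i = -1
j=0: a[0]=10 > 7 → no swap
j=1: a[1]=15 > 7 → no swap
j=2: a[2]=3 ≤ 7 → i=0, swap a[0],a[2] → [3, 15, 10, 16, 8, 9, 4, 6, 7]
j=3: a[3]=16 > 7 → no swap
j=4: a[4]=8 > 7 → no swap
j=5: a[5]=9 > 7 → no swap
j=6: a[6]=4 ≤ 7 → i=1, swap a[1],a[6] → [3, 4, 10, 16, 8, 9, 15, 6, 7]
j=7: a[7]=6 ≤ 7 → i=2, swap a[2],a[7] → [3, 4, 6, 16, 8, 9, 15, 10, 7]
final swap a[3],a[8] → [3, 4, 6, 7, 8, 9, 15, 10, 16]; return 3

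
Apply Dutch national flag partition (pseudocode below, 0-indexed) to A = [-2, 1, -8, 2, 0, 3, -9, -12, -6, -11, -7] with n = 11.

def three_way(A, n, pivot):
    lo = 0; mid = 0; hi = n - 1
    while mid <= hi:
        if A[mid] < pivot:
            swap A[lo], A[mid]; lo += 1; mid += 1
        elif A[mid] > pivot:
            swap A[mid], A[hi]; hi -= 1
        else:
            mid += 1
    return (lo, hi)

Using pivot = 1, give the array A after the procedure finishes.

pivot = 1; lo=0, mid=0, hi=10
A[mid]=-2<1: swap A[0],A[0]; lo=1,mid=1 → [-2, 1, -8, 2, 0, 3, -9, -12, -6, -11, -7]
A[mid]=1=1: mid=2
A[mid]=-8<1: swap A[1],A[2]; lo=2,mid=3 → [-2, -8, 1, 2, 0, 3, -9, -12, -6, -11, -7]
A[mid]=2>1: swap A[3],A[10]; hi=9 → [-2, -8, 1, -7, 0, 3, -9, -12, -6, -11, 2]
A[mid]=-7<1: swap A[2],A[3]; lo=3,mid=4 → [-2, -8, -7, 1, 0, 3, -9, -12, -6, -11, 2]
A[mid]=0<1: swap A[3],A[4]; lo=4,mid=5 → [-2, -8, -7, 0, 1, 3, -9, -12, -6, -11, 2]
A[mid]=3>1: swap A[5],A[9]; hi=8 → [-2, -8, -7, 0, 1, -11, -9, -12, -6, 3, 2]
A[mid]=-11<1: swap A[4],A[5]; lo=5,mid=6 → [-2, -8, -7, 0, -11, 1, -9, -12, -6, 3, 2]
A[mid]=-9<1: swap A[5],A[6]; lo=6,mid=7 → [-2, -8, -7, 0, -11, -9, 1, -12, -6, 3, 2]
A[mid]=-12<1: swap A[6],A[7]; lo=7,mid=8 → [-2, -8, -7, 0, -11, -9, -12, 1, -6, 3, 2]
A[mid]=-6<1: swap A[7],A[8]; lo=8,mid=9 → [-2, -8, -7, 0, -11, -9, -12, -6, 1, 3, 2]
end: lo=8, hi=8; A = [-2, -8, -7, 0, -11, -9, -12, -6, 1, 3, 2]

[-2, -8, -7, 0, -11, -9, -12, -6, 1, 3, 2]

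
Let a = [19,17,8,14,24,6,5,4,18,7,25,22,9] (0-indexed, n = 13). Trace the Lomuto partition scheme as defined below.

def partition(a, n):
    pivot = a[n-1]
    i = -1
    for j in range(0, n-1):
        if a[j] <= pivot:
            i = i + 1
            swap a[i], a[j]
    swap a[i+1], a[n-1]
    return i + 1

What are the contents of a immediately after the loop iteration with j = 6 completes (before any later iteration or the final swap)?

pivot = a[12] = 9; i = -1
j=0: a[0]=19 > 9 → no swap
j=1: a[1]=17 > 9 → no swap
j=2: a[2]=8 ≤ 9 → i=0, swap a[0],a[2] → [8,17,19,14,24,6,5,4,18,7,25,22,9]
j=3: a[3]=14 > 9 → no swap
j=4: a[4]=24 > 9 → no swap
j=5: a[5]=6 ≤ 9 → i=1, swap a[1],a[5] → [8,6,19,14,24,17,5,4,18,7,25,22,9]
j=6: a[6]=5 ≤ 9 → i=2, swap a[2],a[6] → [8,6,5,14,24,17,19,4,18,7,25,22,9]
(after j=6) a = [8,6,5,14,24,17,19,4,18,7,25,22,9]

[8,6,5,14,24,17,19,4,18,7,25,22,9]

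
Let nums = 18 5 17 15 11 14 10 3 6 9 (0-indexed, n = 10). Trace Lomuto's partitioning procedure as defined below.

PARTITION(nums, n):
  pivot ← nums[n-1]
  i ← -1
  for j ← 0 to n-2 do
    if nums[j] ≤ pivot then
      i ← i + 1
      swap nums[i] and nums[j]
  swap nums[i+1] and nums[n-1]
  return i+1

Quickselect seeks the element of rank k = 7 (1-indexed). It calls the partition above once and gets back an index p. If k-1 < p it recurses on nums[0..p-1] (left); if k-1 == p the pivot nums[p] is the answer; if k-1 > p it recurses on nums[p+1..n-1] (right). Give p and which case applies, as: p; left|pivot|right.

pivot = nums[9] = 9; i = -1
j=0: nums[0]=18 > 9 → no swap
j=1: nums[1]=5 ≤ 9 → i=0, swap nums[0],nums[1] → 5 18 17 15 11 14 10 3 6 9
j=2: nums[2]=17 > 9 → no swap
j=3: nums[3]=15 > 9 → no swap
j=4: nums[4]=11 > 9 → no swap
j=5: nums[5]=14 > 9 → no swap
j=6: nums[6]=10 > 9 → no swap
j=7: nums[7]=3 ≤ 9 → i=1, swap nums[1],nums[7] → 5 3 17 15 11 14 10 18 6 9
j=8: nums[8]=6 ≤ 9 → i=2, swap nums[2],nums[8] → 5 3 6 15 11 14 10 18 17 9
final swap nums[3],nums[9] → 5 3 6 9 11 14 10 18 17 15; return 3
p = 3; k-1 = 6 > 3 ⇒ right

3; right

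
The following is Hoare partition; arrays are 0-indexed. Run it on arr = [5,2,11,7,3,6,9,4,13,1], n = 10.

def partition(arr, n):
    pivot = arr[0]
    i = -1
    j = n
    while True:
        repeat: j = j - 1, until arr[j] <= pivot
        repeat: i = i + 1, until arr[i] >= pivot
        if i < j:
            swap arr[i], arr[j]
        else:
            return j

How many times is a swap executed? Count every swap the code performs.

3

pivot = arr[0] = 5; i = -1, j = 10
j→9 (arr[9]=1≤5), i→0 (arr[0]=5≥5); i<j, swap → [1,2,11,7,3,6,9,4,13,5]
j→7 (arr[7]=4≤5), i→2 (arr[2]=11≥5); i<j, swap → [1,2,4,7,3,6,9,11,13,5]
j→4 (arr[4]=3≤5), i→3 (arr[3]=7≥5); i<j, swap → [1,2,4,3,7,6,9,11,13,5]
j→3, i→4; i≥j, return j=3. arr = [1,2,4,3,7,6,9,11,13,5]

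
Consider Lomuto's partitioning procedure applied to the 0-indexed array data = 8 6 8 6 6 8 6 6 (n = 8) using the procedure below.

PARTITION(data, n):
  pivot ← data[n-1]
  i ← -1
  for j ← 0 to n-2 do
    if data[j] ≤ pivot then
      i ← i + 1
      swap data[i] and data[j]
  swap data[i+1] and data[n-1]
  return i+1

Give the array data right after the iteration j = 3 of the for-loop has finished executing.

6 6 8 8 6 8 6 6

pivot = data[7] = 6; i = -1
j=0: data[0]=8 > 6 → no swap
j=1: data[1]=6 ≤ 6 → i=0, swap data[0],data[1] → 6 8 8 6 6 8 6 6
j=2: data[2]=8 > 6 → no swap
j=3: data[3]=6 ≤ 6 → i=1, swap data[1],data[3] → 6 6 8 8 6 8 6 6
(after j=3) data = 6 6 8 8 6 8 6 6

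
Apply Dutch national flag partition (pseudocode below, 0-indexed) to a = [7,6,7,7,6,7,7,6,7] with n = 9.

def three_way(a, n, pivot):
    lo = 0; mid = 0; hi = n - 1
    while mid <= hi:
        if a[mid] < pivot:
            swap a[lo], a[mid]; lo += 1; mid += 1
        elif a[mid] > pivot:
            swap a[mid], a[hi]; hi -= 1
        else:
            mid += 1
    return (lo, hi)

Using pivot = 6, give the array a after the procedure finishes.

[6,6,6,7,7,7,7,7,7]

pivot = 6; lo=0, mid=0, hi=8
a[mid]=7>6: swap a[0],a[8]; hi=7 → [7,6,7,7,6,7,7,6,7]
a[mid]=7>6: swap a[0],a[7]; hi=6 → [6,6,7,7,6,7,7,7,7]
a[mid]=6=6: mid=1
a[mid]=6=6: mid=2
a[mid]=7>6: swap a[2],a[6]; hi=5 → [6,6,7,7,6,7,7,7,7]
a[mid]=7>6: swap a[2],a[5]; hi=4 → [6,6,7,7,6,7,7,7,7]
a[mid]=7>6: swap a[2],a[4]; hi=3 → [6,6,6,7,7,7,7,7,7]
a[mid]=6=6: mid=3
a[mid]=7>6: swap a[3],a[3]; hi=2 → [6,6,6,7,7,7,7,7,7]
end: lo=0, hi=2; a = [6,6,6,7,7,7,7,7,7]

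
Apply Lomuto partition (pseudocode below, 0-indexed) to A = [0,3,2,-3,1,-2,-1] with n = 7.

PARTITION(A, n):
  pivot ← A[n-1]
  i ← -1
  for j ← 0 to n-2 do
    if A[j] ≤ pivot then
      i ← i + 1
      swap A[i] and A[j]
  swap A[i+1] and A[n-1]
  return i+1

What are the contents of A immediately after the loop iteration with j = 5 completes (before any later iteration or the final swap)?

[-3,-2,2,0,1,3,-1]

pivot = A[6] = -1; i = -1
j=0: A[0]=0 > -1 → no swap
j=1: A[1]=3 > -1 → no swap
j=2: A[2]=2 > -1 → no swap
j=3: A[3]=-3 ≤ -1 → i=0, swap A[0],A[3] → [-3,3,2,0,1,-2,-1]
j=4: A[4]=1 > -1 → no swap
j=5: A[5]=-2 ≤ -1 → i=1, swap A[1],A[5] → [-3,-2,2,0,1,3,-1]
(after j=5) A = [-3,-2,2,0,1,3,-1]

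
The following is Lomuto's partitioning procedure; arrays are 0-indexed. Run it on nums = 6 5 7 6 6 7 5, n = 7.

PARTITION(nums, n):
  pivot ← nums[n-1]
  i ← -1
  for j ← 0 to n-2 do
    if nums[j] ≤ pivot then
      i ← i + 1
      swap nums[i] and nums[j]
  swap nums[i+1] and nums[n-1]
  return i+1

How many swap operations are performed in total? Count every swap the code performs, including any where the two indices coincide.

2

pivot=5, i=-1
j=0: 6>5, skip
j=1: 5≤5, i=0, swap(0,1) ⇒ 5 6 7 6 6 7 5
j=2: 7>5, skip
j=3: 6>5, skip
j=4: 6>5, skip
j=5: 7>5, skip
swap(1,6) ⇒ 5 5 7 6 6 7 6; return 1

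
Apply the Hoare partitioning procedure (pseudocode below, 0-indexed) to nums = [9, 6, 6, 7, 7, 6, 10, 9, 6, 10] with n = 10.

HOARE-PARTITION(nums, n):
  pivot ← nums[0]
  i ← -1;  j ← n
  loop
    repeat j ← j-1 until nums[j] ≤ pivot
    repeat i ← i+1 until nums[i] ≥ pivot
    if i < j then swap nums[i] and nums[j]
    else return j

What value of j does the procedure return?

pivot = nums[0] = 9; i = -1, j = 10
j→8 (nums[8]=6≤9), i→0 (nums[0]=9≥9); i<j, swap → [6, 6, 6, 7, 7, 6, 10, 9, 9, 10]
j→7 (nums[7]=9≤9), i→6 (nums[6]=10≥9); i<j, swap → [6, 6, 6, 7, 7, 6, 9, 10, 9, 10]
j→6, i→7; i≥j, return j=6. nums = [6, 6, 6, 7, 7, 6, 9, 10, 9, 10]

6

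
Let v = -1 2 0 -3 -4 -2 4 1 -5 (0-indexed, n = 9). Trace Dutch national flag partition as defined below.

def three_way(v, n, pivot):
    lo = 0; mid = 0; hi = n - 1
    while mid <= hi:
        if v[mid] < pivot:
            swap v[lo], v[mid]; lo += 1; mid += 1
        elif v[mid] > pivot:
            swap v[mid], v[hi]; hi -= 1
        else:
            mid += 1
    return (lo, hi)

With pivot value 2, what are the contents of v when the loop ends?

-1 0 -3 -4 -2 -5 1 2 4

pivot = 2; lo=0, mid=0, hi=8
v[mid]=-1<2: swap v[0],v[0]; lo=1,mid=1 → -1 2 0 -3 -4 -2 4 1 -5
v[mid]=2=2: mid=2
v[mid]=0<2: swap v[1],v[2]; lo=2,mid=3 → -1 0 2 -3 -4 -2 4 1 -5
v[mid]=-3<2: swap v[2],v[3]; lo=3,mid=4 → -1 0 -3 2 -4 -2 4 1 -5
v[mid]=-4<2: swap v[3],v[4]; lo=4,mid=5 → -1 0 -3 -4 2 -2 4 1 -5
v[mid]=-2<2: swap v[4],v[5]; lo=5,mid=6 → -1 0 -3 -4 -2 2 4 1 -5
v[mid]=4>2: swap v[6],v[8]; hi=7 → -1 0 -3 -4 -2 2 -5 1 4
v[mid]=-5<2: swap v[5],v[6]; lo=6,mid=7 → -1 0 -3 -4 -2 -5 2 1 4
v[mid]=1<2: swap v[6],v[7]; lo=7,mid=8 → -1 0 -3 -4 -2 -5 1 2 4
end: lo=7, hi=7; v = -1 0 -3 -4 -2 -5 1 2 4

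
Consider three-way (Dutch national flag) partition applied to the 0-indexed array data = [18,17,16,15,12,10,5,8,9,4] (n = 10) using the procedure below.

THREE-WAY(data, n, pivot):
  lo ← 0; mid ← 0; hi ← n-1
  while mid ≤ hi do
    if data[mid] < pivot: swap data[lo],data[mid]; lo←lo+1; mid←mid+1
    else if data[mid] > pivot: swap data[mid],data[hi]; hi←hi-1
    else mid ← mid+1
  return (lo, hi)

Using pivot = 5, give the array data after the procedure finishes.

pivot = 5; lo=0, mid=0, hi=9
data[mid]=18>5: swap data[0],data[9]; hi=8 → [4,17,16,15,12,10,5,8,9,18]
data[mid]=4<5: swap data[0],data[0]; lo=1,mid=1 → [4,17,16,15,12,10,5,8,9,18]
data[mid]=17>5: swap data[1],data[8]; hi=7 → [4,9,16,15,12,10,5,8,17,18]
data[mid]=9>5: swap data[1],data[7]; hi=6 → [4,8,16,15,12,10,5,9,17,18]
data[mid]=8>5: swap data[1],data[6]; hi=5 → [4,5,16,15,12,10,8,9,17,18]
data[mid]=5=5: mid=2
data[mid]=16>5: swap data[2],data[5]; hi=4 → [4,5,10,15,12,16,8,9,17,18]
data[mid]=10>5: swap data[2],data[4]; hi=3 → [4,5,12,15,10,16,8,9,17,18]
data[mid]=12>5: swap data[2],data[3]; hi=2 → [4,5,15,12,10,16,8,9,17,18]
data[mid]=15>5: swap data[2],data[2]; hi=1 → [4,5,15,12,10,16,8,9,17,18]
end: lo=1, hi=1; data = [4,5,15,12,10,16,8,9,17,18]

[4,5,15,12,10,16,8,9,17,18]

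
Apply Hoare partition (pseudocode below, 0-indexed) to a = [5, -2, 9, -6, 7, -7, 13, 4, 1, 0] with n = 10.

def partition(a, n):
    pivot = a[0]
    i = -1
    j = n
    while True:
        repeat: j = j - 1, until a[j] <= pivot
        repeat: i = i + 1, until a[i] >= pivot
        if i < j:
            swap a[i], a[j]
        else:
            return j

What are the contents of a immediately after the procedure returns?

[0, -2, 1, -6, 4, -7, 13, 7, 9, 5]

pivot = a[0] = 5; i = -1, j = 10
j→9 (a[9]=0≤5), i→0 (a[0]=5≥5); i<j, swap → [0, -2, 9, -6, 7, -7, 13, 4, 1, 5]
j→8 (a[8]=1≤5), i→2 (a[2]=9≥5); i<j, swap → [0, -2, 1, -6, 7, -7, 13, 4, 9, 5]
j→7 (a[7]=4≤5), i→4 (a[4]=7≥5); i<j, swap → [0, -2, 1, -6, 4, -7, 13, 7, 9, 5]
j→5, i→6; i≥j, return j=5. a = [0, -2, 1, -6, 4, -7, 13, 7, 9, 5]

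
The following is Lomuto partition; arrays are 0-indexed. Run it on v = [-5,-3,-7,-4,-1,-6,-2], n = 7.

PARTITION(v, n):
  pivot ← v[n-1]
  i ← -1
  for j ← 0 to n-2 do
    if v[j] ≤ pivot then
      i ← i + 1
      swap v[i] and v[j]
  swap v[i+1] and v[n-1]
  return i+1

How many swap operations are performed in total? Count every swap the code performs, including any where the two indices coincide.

pivot = v[6] = -2; i = -1
j=0: v[0]=-5 ≤ -2 → i=0, swap v[0],v[0] (no change) → [-5,-3,-7,-4,-1,-6,-2]
j=1: v[1]=-3 ≤ -2 → i=1, swap v[1],v[1] (no change) → [-5,-3,-7,-4,-1,-6,-2]
j=2: v[2]=-7 ≤ -2 → i=2, swap v[2],v[2] (no change) → [-5,-3,-7,-4,-1,-6,-2]
j=3: v[3]=-4 ≤ -2 → i=3, swap v[3],v[3] (no change) → [-5,-3,-7,-4,-1,-6,-2]
j=4: v[4]=-1 > -2 → no swap
j=5: v[5]=-6 ≤ -2 → i=4, swap v[4],v[5] → [-5,-3,-7,-4,-6,-1,-2]
final swap v[5],v[6] → [-5,-3,-7,-4,-6,-2,-1]; return 5

6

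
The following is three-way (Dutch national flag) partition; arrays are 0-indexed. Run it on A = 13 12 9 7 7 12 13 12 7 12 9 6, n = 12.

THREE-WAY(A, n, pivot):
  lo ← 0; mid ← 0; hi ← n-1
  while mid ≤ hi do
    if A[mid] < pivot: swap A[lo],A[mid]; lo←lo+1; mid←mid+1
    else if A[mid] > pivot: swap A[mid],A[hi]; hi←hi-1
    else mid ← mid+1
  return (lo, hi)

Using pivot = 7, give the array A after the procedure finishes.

6 7 7 7 12 13 12 9 12 9 12 13

pivot = 7; lo=0, mid=0, hi=11
A[mid]=13>7: swap A[0],A[11]; hi=10 → 6 12 9 7 7 12 13 12 7 12 9 13
A[mid]=6<7: swap A[0],A[0]; lo=1,mid=1 → 6 12 9 7 7 12 13 12 7 12 9 13
A[mid]=12>7: swap A[1],A[10]; hi=9 → 6 9 9 7 7 12 13 12 7 12 12 13
A[mid]=9>7: swap A[1],A[9]; hi=8 → 6 12 9 7 7 12 13 12 7 9 12 13
A[mid]=12>7: swap A[1],A[8]; hi=7 → 6 7 9 7 7 12 13 12 12 9 12 13
A[mid]=7=7: mid=2
A[mid]=9>7: swap A[2],A[7]; hi=6 → 6 7 12 7 7 12 13 9 12 9 12 13
A[mid]=12>7: swap A[2],A[6]; hi=5 → 6 7 13 7 7 12 12 9 12 9 12 13
A[mid]=13>7: swap A[2],A[5]; hi=4 → 6 7 12 7 7 13 12 9 12 9 12 13
A[mid]=12>7: swap A[2],A[4]; hi=3 → 6 7 7 7 12 13 12 9 12 9 12 13
A[mid]=7=7: mid=3
A[mid]=7=7: mid=4
end: lo=1, hi=3; A = 6 7 7 7 12 13 12 9 12 9 12 13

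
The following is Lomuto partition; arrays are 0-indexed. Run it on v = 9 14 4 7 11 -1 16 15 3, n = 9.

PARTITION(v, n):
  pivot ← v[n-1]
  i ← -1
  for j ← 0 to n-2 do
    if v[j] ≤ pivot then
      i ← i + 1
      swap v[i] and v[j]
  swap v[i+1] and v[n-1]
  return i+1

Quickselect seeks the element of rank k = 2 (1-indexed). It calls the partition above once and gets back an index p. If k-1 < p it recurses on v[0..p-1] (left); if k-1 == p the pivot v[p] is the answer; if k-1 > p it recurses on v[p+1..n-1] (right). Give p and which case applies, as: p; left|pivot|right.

pivot=3, i=-1
j=0: 9>3, skip
j=1: 14>3, skip
j=2: 4>3, skip
j=3: 7>3, skip
j=4: 11>3, skip
j=5: -1≤3, i=0, swap(0,5) ⇒ -1 14 4 7 11 9 16 15 3
j=6: 16>3, skip
j=7: 15>3, skip
swap(1,8) ⇒ -1 3 4 7 11 9 16 15 14; return 1
p = 1; k-1 = 1 == 1 ⇒ pivot

1; pivot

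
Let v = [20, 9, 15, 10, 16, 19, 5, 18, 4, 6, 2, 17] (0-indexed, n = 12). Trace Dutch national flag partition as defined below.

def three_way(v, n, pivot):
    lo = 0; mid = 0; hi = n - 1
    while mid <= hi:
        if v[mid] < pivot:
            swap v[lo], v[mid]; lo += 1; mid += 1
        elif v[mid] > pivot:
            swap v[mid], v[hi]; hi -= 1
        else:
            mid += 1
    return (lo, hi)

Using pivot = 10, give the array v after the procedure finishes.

[2, 9, 6, 4, 5, 10, 18, 19, 16, 15, 17, 20]

pivot = 10; lo=0, mid=0, hi=11
v[mid]=20>10: swap v[0],v[11]; hi=10 → [17, 9, 15, 10, 16, 19, 5, 18, 4, 6, 2, 20]
v[mid]=17>10: swap v[0],v[10]; hi=9 → [2, 9, 15, 10, 16, 19, 5, 18, 4, 6, 17, 20]
v[mid]=2<10: swap v[0],v[0]; lo=1,mid=1 → [2, 9, 15, 10, 16, 19, 5, 18, 4, 6, 17, 20]
v[mid]=9<10: swap v[1],v[1]; lo=2,mid=2 → [2, 9, 15, 10, 16, 19, 5, 18, 4, 6, 17, 20]
v[mid]=15>10: swap v[2],v[9]; hi=8 → [2, 9, 6, 10, 16, 19, 5, 18, 4, 15, 17, 20]
v[mid]=6<10: swap v[2],v[2]; lo=3,mid=3 → [2, 9, 6, 10, 16, 19, 5, 18, 4, 15, 17, 20]
v[mid]=10=10: mid=4
v[mid]=16>10: swap v[4],v[8]; hi=7 → [2, 9, 6, 10, 4, 19, 5, 18, 16, 15, 17, 20]
v[mid]=4<10: swap v[3],v[4]; lo=4,mid=5 → [2, 9, 6, 4, 10, 19, 5, 18, 16, 15, 17, 20]
v[mid]=19>10: swap v[5],v[7]; hi=6 → [2, 9, 6, 4, 10, 18, 5, 19, 16, 15, 17, 20]
v[mid]=18>10: swap v[5],v[6]; hi=5 → [2, 9, 6, 4, 10, 5, 18, 19, 16, 15, 17, 20]
v[mid]=5<10: swap v[4],v[5]; lo=5,mid=6 → [2, 9, 6, 4, 5, 10, 18, 19, 16, 15, 17, 20]
end: lo=5, hi=5; v = [2, 9, 6, 4, 5, 10, 18, 19, 16, 15, 17, 20]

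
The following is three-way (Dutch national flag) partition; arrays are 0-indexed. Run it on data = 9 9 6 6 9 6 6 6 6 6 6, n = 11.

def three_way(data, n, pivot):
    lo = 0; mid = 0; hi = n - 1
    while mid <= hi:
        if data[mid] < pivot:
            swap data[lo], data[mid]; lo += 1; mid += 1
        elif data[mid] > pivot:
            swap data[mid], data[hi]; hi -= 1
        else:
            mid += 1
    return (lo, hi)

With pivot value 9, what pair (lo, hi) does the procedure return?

lo=0 mid=0 hi=10
9=9: mid=1
9=9: mid=2
6<9: swap(0,2), lo=1 mid=3 ⇒ 6 9 9 6 9 6 6 6 6 6 6
6<9: swap(1,3), lo=2 mid=4 ⇒ 6 6 9 9 9 6 6 6 6 6 6
9=9: mid=5
6<9: swap(2,5), lo=3 mid=6 ⇒ 6 6 6 9 9 9 6 6 6 6 6
6<9: swap(3,6), lo=4 mid=7 ⇒ 6 6 6 6 9 9 9 6 6 6 6
6<9: swap(4,7), lo=5 mid=8 ⇒ 6 6 6 6 6 9 9 9 6 6 6
6<9: swap(5,8), lo=6 mid=9 ⇒ 6 6 6 6 6 6 9 9 9 6 6
6<9: swap(6,9), lo=7 mid=10 ⇒ 6 6 6 6 6 6 6 9 9 9 6
6<9: swap(7,10), lo=8 mid=11 ⇒ 6 6 6 6 6 6 6 6 9 9 9
done. lo=8 hi=10; data=6 6 6 6 6 6 6 6 9 9 9

(8, 10)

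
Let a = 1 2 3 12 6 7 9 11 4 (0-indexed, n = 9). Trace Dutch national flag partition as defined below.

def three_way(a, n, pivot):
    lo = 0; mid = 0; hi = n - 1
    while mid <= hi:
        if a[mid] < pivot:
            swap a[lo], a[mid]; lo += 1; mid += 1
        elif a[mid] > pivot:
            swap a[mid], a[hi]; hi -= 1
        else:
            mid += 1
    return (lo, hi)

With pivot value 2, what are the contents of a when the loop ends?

1 2 12 6 7 9 11 4 3

lo=0 mid=0 hi=8
1<2: swap(0,0), lo=1 mid=1 ⇒ 1 2 3 12 6 7 9 11 4
2=2: mid=2
3>2: swap(2,8), hi=7 ⇒ 1 2 4 12 6 7 9 11 3
4>2: swap(2,7), hi=6 ⇒ 1 2 11 12 6 7 9 4 3
11>2: swap(2,6), hi=5 ⇒ 1 2 9 12 6 7 11 4 3
9>2: swap(2,5), hi=4 ⇒ 1 2 7 12 6 9 11 4 3
7>2: swap(2,4), hi=3 ⇒ 1 2 6 12 7 9 11 4 3
6>2: swap(2,3), hi=2 ⇒ 1 2 12 6 7 9 11 4 3
12>2: swap(2,2), hi=1 ⇒ 1 2 12 6 7 9 11 4 3
done. lo=1 hi=1; a=1 2 12 6 7 9 11 4 3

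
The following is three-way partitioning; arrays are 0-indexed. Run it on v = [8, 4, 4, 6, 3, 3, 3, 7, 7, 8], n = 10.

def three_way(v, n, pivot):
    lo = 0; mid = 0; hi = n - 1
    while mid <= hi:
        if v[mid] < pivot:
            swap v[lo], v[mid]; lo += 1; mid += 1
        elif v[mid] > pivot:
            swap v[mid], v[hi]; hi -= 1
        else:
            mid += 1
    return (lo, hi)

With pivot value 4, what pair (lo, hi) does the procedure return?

lo=0 mid=0 hi=9
8>4: swap(0,9), hi=8 ⇒ [8, 4, 4, 6, 3, 3, 3, 7, 7, 8]
8>4: swap(0,8), hi=7 ⇒ [7, 4, 4, 6, 3, 3, 3, 7, 8, 8]
7>4: swap(0,7), hi=6 ⇒ [7, 4, 4, 6, 3, 3, 3, 7, 8, 8]
7>4: swap(0,6), hi=5 ⇒ [3, 4, 4, 6, 3, 3, 7, 7, 8, 8]
3<4: swap(0,0), lo=1 mid=1 ⇒ [3, 4, 4, 6, 3, 3, 7, 7, 8, 8]
4=4: mid=2
4=4: mid=3
6>4: swap(3,5), hi=4 ⇒ [3, 4, 4, 3, 3, 6, 7, 7, 8, 8]
3<4: swap(1,3), lo=2 mid=4 ⇒ [3, 3, 4, 4, 3, 6, 7, 7, 8, 8]
3<4: swap(2,4), lo=3 mid=5 ⇒ [3, 3, 3, 4, 4, 6, 7, 7, 8, 8]
done. lo=3 hi=4; v=[3, 3, 3, 4, 4, 6, 7, 7, 8, 8]

(3, 4)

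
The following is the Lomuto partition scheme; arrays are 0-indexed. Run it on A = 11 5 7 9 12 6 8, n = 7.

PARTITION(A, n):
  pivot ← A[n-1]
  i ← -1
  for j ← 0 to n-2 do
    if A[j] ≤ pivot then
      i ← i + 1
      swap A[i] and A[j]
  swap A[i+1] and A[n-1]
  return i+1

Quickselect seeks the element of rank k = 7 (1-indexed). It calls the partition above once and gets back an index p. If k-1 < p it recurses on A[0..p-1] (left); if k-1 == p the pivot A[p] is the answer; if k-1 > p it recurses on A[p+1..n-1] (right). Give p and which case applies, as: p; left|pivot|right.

pivot=8, i=-1
j=0: 11>8, skip
j=1: 5≤8, i=0, swap(0,1) ⇒ 5 11 7 9 12 6 8
j=2: 7≤8, i=1, swap(1,2) ⇒ 5 7 11 9 12 6 8
j=3: 9>8, skip
j=4: 12>8, skip
j=5: 6≤8, i=2, swap(2,5) ⇒ 5 7 6 9 12 11 8
swap(3,6) ⇒ 5 7 6 8 12 11 9; return 3
p = 3; k-1 = 6 > 3 ⇒ right

3; right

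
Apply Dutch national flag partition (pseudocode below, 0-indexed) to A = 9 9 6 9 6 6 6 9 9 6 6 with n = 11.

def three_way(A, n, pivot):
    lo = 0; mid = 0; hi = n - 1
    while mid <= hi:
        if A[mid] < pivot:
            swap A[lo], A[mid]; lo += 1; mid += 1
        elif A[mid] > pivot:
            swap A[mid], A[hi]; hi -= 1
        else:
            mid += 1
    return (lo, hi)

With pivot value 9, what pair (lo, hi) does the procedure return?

pivot = 9; lo=0, mid=0, hi=10
A[mid]=9=9: mid=1
A[mid]=9=9: mid=2
A[mid]=6<9: swap A[0],A[2]; lo=1,mid=3 → 6 9 9 9 6 6 6 9 9 6 6
A[mid]=9=9: mid=4
A[mid]=6<9: swap A[1],A[4]; lo=2,mid=5 → 6 6 9 9 9 6 6 9 9 6 6
A[mid]=6<9: swap A[2],A[5]; lo=3,mid=6 → 6 6 6 9 9 9 6 9 9 6 6
A[mid]=6<9: swap A[3],A[6]; lo=4,mid=7 → 6 6 6 6 9 9 9 9 9 6 6
A[mid]=9=9: mid=8
A[mid]=9=9: mid=9
A[mid]=6<9: swap A[4],A[9]; lo=5,mid=10 → 6 6 6 6 6 9 9 9 9 9 6
A[mid]=6<9: swap A[5],A[10]; lo=6,mid=11 → 6 6 6 6 6 6 9 9 9 9 9
end: lo=6, hi=10; A = 6 6 6 6 6 6 9 9 9 9 9

(6, 10)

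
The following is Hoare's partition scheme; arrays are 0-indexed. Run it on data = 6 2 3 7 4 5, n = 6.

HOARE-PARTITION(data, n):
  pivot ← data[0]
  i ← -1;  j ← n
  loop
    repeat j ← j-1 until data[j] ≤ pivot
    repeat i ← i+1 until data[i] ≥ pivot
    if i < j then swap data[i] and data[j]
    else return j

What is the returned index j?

3

pivot = data[0] = 6; i = -1, j = 6
j→5 (data[5]=5≤6), i→0 (data[0]=6≥6); i<j, swap → 5 2 3 7 4 6
j→4 (data[4]=4≤6), i→3 (data[3]=7≥6); i<j, swap → 5 2 3 4 7 6
j→3, i→4; i≥j, return j=3. data = 5 2 3 4 7 6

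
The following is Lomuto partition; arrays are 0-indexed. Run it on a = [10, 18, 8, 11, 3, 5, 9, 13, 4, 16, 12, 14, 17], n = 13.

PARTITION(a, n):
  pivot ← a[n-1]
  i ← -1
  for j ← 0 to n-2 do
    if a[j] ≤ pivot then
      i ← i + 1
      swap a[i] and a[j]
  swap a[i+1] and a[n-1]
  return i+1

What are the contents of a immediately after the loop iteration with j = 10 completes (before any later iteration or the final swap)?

[10, 8, 11, 3, 5, 9, 13, 4, 16, 12, 18, 14, 17]

pivot=17, i=-1
j=0: 10≤17, i=0, swap(0,0) ⇒ [10, 18, 8, 11, 3, 5, 9, 13, 4, 16, 12, 14, 17]
j=1: 18>17, skip
j=2: 8≤17, i=1, swap(1,2) ⇒ [10, 8, 18, 11, 3, 5, 9, 13, 4, 16, 12, 14, 17]
j=3: 11≤17, i=2, swap(2,3) ⇒ [10, 8, 11, 18, 3, 5, 9, 13, 4, 16, 12, 14, 17]
j=4: 3≤17, i=3, swap(3,4) ⇒ [10, 8, 11, 3, 18, 5, 9, 13, 4, 16, 12, 14, 17]
j=5: 5≤17, i=4, swap(4,5) ⇒ [10, 8, 11, 3, 5, 18, 9, 13, 4, 16, 12, 14, 17]
j=6: 9≤17, i=5, swap(5,6) ⇒ [10, 8, 11, 3, 5, 9, 18, 13, 4, 16, 12, 14, 17]
j=7: 13≤17, i=6, swap(6,7) ⇒ [10, 8, 11, 3, 5, 9, 13, 18, 4, 16, 12, 14, 17]
j=8: 4≤17, i=7, swap(7,8) ⇒ [10, 8, 11, 3, 5, 9, 13, 4, 18, 16, 12, 14, 17]
j=9: 16≤17, i=8, swap(8,9) ⇒ [10, 8, 11, 3, 5, 9, 13, 4, 16, 18, 12, 14, 17]
j=10: 12≤17, i=9, swap(9,10) ⇒ [10, 8, 11, 3, 5, 9, 13, 4, 16, 12, 18, 14, 17]
(after j=10) a = [10, 8, 11, 3, 5, 9, 13, 4, 16, 12, 18, 14, 17]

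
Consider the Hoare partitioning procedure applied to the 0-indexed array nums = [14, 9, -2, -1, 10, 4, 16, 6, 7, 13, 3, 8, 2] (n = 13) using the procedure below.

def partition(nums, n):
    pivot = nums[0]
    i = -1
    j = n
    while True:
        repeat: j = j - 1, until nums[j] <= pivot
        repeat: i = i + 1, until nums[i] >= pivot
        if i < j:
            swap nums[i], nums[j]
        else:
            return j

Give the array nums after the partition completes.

[2, 9, -2, -1, 10, 4, 8, 6, 7, 13, 3, 16, 14]

pivot=14
j stops at 12 (2), i stops at 0 (14); swap ⇒ [2, 9, -2, -1, 10, 4, 16, 6, 7, 13, 3, 8, 14]
j stops at 11 (8), i stops at 6 (16); swap ⇒ [2, 9, -2, -1, 10, 4, 8, 6, 7, 13, 3, 16, 14]
j stops at 10, i stops at 11; i≥j ⇒ return 10. nums=[2, 9, -2, -1, 10, 4, 8, 6, 7, 13, 3, 16, 14]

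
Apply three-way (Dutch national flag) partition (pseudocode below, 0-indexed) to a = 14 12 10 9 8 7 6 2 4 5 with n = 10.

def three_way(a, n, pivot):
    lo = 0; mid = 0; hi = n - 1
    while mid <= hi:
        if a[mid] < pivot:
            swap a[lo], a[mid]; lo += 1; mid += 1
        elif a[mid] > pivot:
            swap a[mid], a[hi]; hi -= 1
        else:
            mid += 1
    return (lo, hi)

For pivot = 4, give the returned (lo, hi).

(1, 1)

lo=0 mid=0 hi=9
14>4: swap(0,9), hi=8 ⇒ 5 12 10 9 8 7 6 2 4 14
5>4: swap(0,8), hi=7 ⇒ 4 12 10 9 8 7 6 2 5 14
4=4: mid=1
12>4: swap(1,7), hi=6 ⇒ 4 2 10 9 8 7 6 12 5 14
2<4: swap(0,1), lo=1 mid=2 ⇒ 2 4 10 9 8 7 6 12 5 14
10>4: swap(2,6), hi=5 ⇒ 2 4 6 9 8 7 10 12 5 14
6>4: swap(2,5), hi=4 ⇒ 2 4 7 9 8 6 10 12 5 14
7>4: swap(2,4), hi=3 ⇒ 2 4 8 9 7 6 10 12 5 14
8>4: swap(2,3), hi=2 ⇒ 2 4 9 8 7 6 10 12 5 14
9>4: swap(2,2), hi=1 ⇒ 2 4 9 8 7 6 10 12 5 14
done. lo=1 hi=1; a=2 4 9 8 7 6 10 12 5 14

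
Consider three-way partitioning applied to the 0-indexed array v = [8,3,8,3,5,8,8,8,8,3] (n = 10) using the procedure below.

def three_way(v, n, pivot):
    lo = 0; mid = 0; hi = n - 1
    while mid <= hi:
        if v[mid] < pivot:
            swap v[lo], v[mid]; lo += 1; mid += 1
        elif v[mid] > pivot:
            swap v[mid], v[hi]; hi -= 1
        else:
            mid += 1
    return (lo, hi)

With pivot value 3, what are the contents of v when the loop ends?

[3,3,3,5,8,8,8,8,8,8]

pivot = 3; lo=0, mid=0, hi=9
v[mid]=8>3: swap v[0],v[9]; hi=8 → [3,3,8,3,5,8,8,8,8,8]
v[mid]=3=3: mid=1
v[mid]=3=3: mid=2
v[mid]=8>3: swap v[2],v[8]; hi=7 → [3,3,8,3,5,8,8,8,8,8]
v[mid]=8>3: swap v[2],v[7]; hi=6 → [3,3,8,3,5,8,8,8,8,8]
v[mid]=8>3: swap v[2],v[6]; hi=5 → [3,3,8,3,5,8,8,8,8,8]
v[mid]=8>3: swap v[2],v[5]; hi=4 → [3,3,8,3,5,8,8,8,8,8]
v[mid]=8>3: swap v[2],v[4]; hi=3 → [3,3,5,3,8,8,8,8,8,8]
v[mid]=5>3: swap v[2],v[3]; hi=2 → [3,3,3,5,8,8,8,8,8,8]
v[mid]=3=3: mid=3
end: lo=0, hi=2; v = [3,3,3,5,8,8,8,8,8,8]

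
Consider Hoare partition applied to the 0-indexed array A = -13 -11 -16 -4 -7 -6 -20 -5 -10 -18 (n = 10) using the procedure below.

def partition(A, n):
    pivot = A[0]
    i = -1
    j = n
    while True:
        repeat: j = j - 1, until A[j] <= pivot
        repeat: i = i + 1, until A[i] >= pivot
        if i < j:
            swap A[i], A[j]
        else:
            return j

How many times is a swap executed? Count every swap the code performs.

pivot = A[0] = -13; i = -1, j = 10
j→9 (A[9]=-18≤-13), i→0 (A[0]=-13≥-13); i<j, swap → -18 -11 -16 -4 -7 -6 -20 -5 -10 -13
j→6 (A[6]=-20≤-13), i→1 (A[1]=-11≥-13); i<j, swap → -18 -20 -16 -4 -7 -6 -11 -5 -10 -13
j→2, i→3; i≥j, return j=2. A = -18 -20 -16 -4 -7 -6 -11 -5 -10 -13

2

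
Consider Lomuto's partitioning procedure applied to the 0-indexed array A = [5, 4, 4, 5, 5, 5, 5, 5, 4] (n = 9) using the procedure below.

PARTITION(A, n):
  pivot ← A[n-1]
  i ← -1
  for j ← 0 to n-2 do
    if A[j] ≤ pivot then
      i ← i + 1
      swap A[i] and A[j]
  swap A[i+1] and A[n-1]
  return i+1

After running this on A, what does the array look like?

pivot=4, i=-1
j=0: 5>4, skip
j=1: 4≤4, i=0, swap(0,1) ⇒ [4, 5, 4, 5, 5, 5, 5, 5, 4]
j=2: 4≤4, i=1, swap(1,2) ⇒ [4, 4, 5, 5, 5, 5, 5, 5, 4]
j=3: 5>4, skip
j=4: 5>4, skip
j=5: 5>4, skip
j=6: 5>4, skip
j=7: 5>4, skip
swap(2,8) ⇒ [4, 4, 4, 5, 5, 5, 5, 5, 5]; return 2

[4, 4, 4, 5, 5, 5, 5, 5, 5]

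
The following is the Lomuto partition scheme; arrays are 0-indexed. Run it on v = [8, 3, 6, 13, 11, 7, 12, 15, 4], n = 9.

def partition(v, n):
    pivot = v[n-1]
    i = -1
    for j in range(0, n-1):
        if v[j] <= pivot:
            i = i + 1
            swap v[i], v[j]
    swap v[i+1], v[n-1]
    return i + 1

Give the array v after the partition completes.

[3, 4, 6, 13, 11, 7, 12, 15, 8]

pivot = v[8] = 4; i = -1
j=0: v[0]=8 > 4 → no swap
j=1: v[1]=3 ≤ 4 → i=0, swap v[0],v[1] → [3, 8, 6, 13, 11, 7, 12, 15, 4]
j=2: v[2]=6 > 4 → no swap
j=3: v[3]=13 > 4 → no swap
j=4: v[4]=11 > 4 → no swap
j=5: v[5]=7 > 4 → no swap
j=6: v[6]=12 > 4 → no swap
j=7: v[7]=15 > 4 → no swap
final swap v[1],v[8] → [3, 4, 6, 13, 11, 7, 12, 15, 8]; return 1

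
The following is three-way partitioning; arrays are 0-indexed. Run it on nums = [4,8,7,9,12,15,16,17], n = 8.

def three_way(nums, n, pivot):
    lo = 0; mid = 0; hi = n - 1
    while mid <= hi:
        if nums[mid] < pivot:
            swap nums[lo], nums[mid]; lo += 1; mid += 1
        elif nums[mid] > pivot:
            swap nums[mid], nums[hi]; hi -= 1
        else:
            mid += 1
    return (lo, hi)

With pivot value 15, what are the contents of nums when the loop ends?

pivot = 15; lo=0, mid=0, hi=7
nums[mid]=4<15: swap nums[0],nums[0]; lo=1,mid=1 → [4,8,7,9,12,15,16,17]
nums[mid]=8<15: swap nums[1],nums[1]; lo=2,mid=2 → [4,8,7,9,12,15,16,17]
nums[mid]=7<15: swap nums[2],nums[2]; lo=3,mid=3 → [4,8,7,9,12,15,16,17]
nums[mid]=9<15: swap nums[3],nums[3]; lo=4,mid=4 → [4,8,7,9,12,15,16,17]
nums[mid]=12<15: swap nums[4],nums[4]; lo=5,mid=5 → [4,8,7,9,12,15,16,17]
nums[mid]=15=15: mid=6
nums[mid]=16>15: swap nums[6],nums[7]; hi=6 → [4,8,7,9,12,15,17,16]
nums[mid]=17>15: swap nums[6],nums[6]; hi=5 → [4,8,7,9,12,15,17,16]
end: lo=5, hi=5; nums = [4,8,7,9,12,15,17,16]

[4,8,7,9,12,15,17,16]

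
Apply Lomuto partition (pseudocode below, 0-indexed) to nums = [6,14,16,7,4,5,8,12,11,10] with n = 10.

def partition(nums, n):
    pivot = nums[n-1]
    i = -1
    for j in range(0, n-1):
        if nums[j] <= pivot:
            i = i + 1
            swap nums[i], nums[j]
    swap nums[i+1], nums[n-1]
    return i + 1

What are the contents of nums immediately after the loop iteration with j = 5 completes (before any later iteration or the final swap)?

pivot = nums[9] = 10; i = -1
j=0: nums[0]=6 ≤ 10 → i=0, swap nums[0],nums[0] (no change) → [6,14,16,7,4,5,8,12,11,10]
j=1: nums[1]=14 > 10 → no swap
j=2: nums[2]=16 > 10 → no swap
j=3: nums[3]=7 ≤ 10 → i=1, swap nums[1],nums[3] → [6,7,16,14,4,5,8,12,11,10]
j=4: nums[4]=4 ≤ 10 → i=2, swap nums[2],nums[4] → [6,7,4,14,16,5,8,12,11,10]
j=5: nums[5]=5 ≤ 10 → i=3, swap nums[3],nums[5] → [6,7,4,5,16,14,8,12,11,10]
(after j=5) nums = [6,7,4,5,16,14,8,12,11,10]

[6,7,4,5,16,14,8,12,11,10]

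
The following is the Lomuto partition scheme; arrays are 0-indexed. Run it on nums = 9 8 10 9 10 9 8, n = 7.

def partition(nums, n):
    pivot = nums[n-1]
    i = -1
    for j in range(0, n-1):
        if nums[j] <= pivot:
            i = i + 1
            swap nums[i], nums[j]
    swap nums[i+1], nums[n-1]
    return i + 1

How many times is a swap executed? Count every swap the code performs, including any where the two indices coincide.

2

pivot = nums[6] = 8; i = -1
j=0: nums[0]=9 > 8 → no swap
j=1: nums[1]=8 ≤ 8 → i=0, swap nums[0],nums[1] → 8 9 10 9 10 9 8
j=2: nums[2]=10 > 8 → no swap
j=3: nums[3]=9 > 8 → no swap
j=4: nums[4]=10 > 8 → no swap
j=5: nums[5]=9 > 8 → no swap
final swap nums[1],nums[6] → 8 8 10 9 10 9 9; return 1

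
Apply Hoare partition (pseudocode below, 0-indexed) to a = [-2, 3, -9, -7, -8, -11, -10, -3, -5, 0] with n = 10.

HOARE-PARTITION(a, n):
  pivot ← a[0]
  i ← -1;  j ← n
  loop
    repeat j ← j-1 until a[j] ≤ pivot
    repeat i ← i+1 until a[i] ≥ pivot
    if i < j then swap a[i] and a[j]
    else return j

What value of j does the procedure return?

6

pivot = a[0] = -2; i = -1, j = 10
j→8 (a[8]=-5≤-2), i→0 (a[0]=-2≥-2); i<j, swap → [-5, 3, -9, -7, -8, -11, -10, -3, -2, 0]
j→7 (a[7]=-3≤-2), i→1 (a[1]=3≥-2); i<j, swap → [-5, -3, -9, -7, -8, -11, -10, 3, -2, 0]
j→6, i→7; i≥j, return j=6. a = [-5, -3, -9, -7, -8, -11, -10, 3, -2, 0]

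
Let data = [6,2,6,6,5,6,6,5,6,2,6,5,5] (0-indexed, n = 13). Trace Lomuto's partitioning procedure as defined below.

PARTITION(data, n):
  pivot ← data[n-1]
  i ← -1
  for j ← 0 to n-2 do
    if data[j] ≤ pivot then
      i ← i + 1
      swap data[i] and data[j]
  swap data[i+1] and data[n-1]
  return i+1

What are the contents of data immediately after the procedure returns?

pivot=5, i=-1
j=0: 6>5, skip
j=1: 2≤5, i=0, swap(0,1) ⇒ [2,6,6,6,5,6,6,5,6,2,6,5,5]
j=2: 6>5, skip
j=3: 6>5, skip
j=4: 5≤5, i=1, swap(1,4) ⇒ [2,5,6,6,6,6,6,5,6,2,6,5,5]
j=5: 6>5, skip
j=6: 6>5, skip
j=7: 5≤5, i=2, swap(2,7) ⇒ [2,5,5,6,6,6,6,6,6,2,6,5,5]
j=8: 6>5, skip
j=9: 2≤5, i=3, swap(3,9) ⇒ [2,5,5,2,6,6,6,6,6,6,6,5,5]
j=10: 6>5, skip
j=11: 5≤5, i=4, swap(4,11) ⇒ [2,5,5,2,5,6,6,6,6,6,6,6,5]
swap(5,12) ⇒ [2,5,5,2,5,5,6,6,6,6,6,6,6]; return 5

[2,5,5,2,5,5,6,6,6,6,6,6,6]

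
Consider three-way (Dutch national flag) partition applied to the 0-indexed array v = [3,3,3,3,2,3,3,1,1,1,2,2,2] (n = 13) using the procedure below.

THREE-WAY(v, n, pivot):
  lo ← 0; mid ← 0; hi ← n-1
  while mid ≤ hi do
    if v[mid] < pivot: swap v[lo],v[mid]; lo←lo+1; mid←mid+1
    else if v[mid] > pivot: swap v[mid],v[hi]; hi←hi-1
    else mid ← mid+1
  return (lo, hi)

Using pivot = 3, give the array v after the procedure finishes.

pivot = 3; lo=0, mid=0, hi=12
v[mid]=3=3: mid=1
v[mid]=3=3: mid=2
v[mid]=3=3: mid=3
v[mid]=3=3: mid=4
v[mid]=2<3: swap v[0],v[4]; lo=1,mid=5 → [2,3,3,3,3,3,3,1,1,1,2,2,2]
v[mid]=3=3: mid=6
v[mid]=3=3: mid=7
v[mid]=1<3: swap v[1],v[7]; lo=2,mid=8 → [2,1,3,3,3,3,3,3,1,1,2,2,2]
v[mid]=1<3: swap v[2],v[8]; lo=3,mid=9 → [2,1,1,3,3,3,3,3,3,1,2,2,2]
v[mid]=1<3: swap v[3],v[9]; lo=4,mid=10 → [2,1,1,1,3,3,3,3,3,3,2,2,2]
v[mid]=2<3: swap v[4],v[10]; lo=5,mid=11 → [2,1,1,1,2,3,3,3,3,3,3,2,2]
v[mid]=2<3: swap v[5],v[11]; lo=6,mid=12 → [2,1,1,1,2,2,3,3,3,3,3,3,2]
v[mid]=2<3: swap v[6],v[12]; lo=7,mid=13 → [2,1,1,1,2,2,2,3,3,3,3,3,3]
end: lo=7, hi=12; v = [2,1,1,1,2,2,2,3,3,3,3,3,3]

[2,1,1,1,2,2,2,3,3,3,3,3,3]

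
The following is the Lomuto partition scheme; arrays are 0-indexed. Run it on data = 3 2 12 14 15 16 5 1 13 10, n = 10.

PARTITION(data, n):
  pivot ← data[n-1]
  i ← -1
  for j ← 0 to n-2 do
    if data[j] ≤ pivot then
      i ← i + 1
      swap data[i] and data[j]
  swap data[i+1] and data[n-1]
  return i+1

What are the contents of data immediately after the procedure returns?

3 2 5 1 10 16 12 14 13 15

pivot = data[9] = 10; i = -1
j=0: data[0]=3 ≤ 10 → i=0, swap data[0],data[0] (no change) → 3 2 12 14 15 16 5 1 13 10
j=1: data[1]=2 ≤ 10 → i=1, swap data[1],data[1] (no change) → 3 2 12 14 15 16 5 1 13 10
j=2: data[2]=12 > 10 → no swap
j=3: data[3]=14 > 10 → no swap
j=4: data[4]=15 > 10 → no swap
j=5: data[5]=16 > 10 → no swap
j=6: data[6]=5 ≤ 10 → i=2, swap data[2],data[6] → 3 2 5 14 15 16 12 1 13 10
j=7: data[7]=1 ≤ 10 → i=3, swap data[3],data[7] → 3 2 5 1 15 16 12 14 13 10
j=8: data[8]=13 > 10 → no swap
final swap data[4],data[9] → 3 2 5 1 10 16 12 14 13 15; return 4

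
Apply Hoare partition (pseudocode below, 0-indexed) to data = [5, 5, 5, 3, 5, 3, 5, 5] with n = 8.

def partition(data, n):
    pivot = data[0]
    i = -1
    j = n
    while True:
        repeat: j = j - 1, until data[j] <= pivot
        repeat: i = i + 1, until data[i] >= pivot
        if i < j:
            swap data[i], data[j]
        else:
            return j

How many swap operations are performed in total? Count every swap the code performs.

3

pivot = data[0] = 5; i = -1, j = 8
j→7 (data[7]=5≤5), i→0 (data[0]=5≥5); i<j, swap → [5, 5, 5, 3, 5, 3, 5, 5]
j→6 (data[6]=5≤5), i→1 (data[1]=5≥5); i<j, swap → [5, 5, 5, 3, 5, 3, 5, 5]
j→5 (data[5]=3≤5), i→2 (data[2]=5≥5); i<j, swap → [5, 5, 3, 3, 5, 5, 5, 5]
j→4, i→4; i≥j, return j=4. data = [5, 5, 3, 3, 5, 5, 5, 5]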